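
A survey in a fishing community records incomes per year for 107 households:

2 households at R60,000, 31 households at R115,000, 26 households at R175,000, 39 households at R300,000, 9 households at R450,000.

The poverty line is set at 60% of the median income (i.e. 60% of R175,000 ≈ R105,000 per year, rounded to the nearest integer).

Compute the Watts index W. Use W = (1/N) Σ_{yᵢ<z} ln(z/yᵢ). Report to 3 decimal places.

Below z: 2×R60,000 (q = 2 of N = 107).
Log shortfalls: ln(105000/60000) = 0.5596 (×2).
W = 1.119232 / 107 = 0.010.

0.010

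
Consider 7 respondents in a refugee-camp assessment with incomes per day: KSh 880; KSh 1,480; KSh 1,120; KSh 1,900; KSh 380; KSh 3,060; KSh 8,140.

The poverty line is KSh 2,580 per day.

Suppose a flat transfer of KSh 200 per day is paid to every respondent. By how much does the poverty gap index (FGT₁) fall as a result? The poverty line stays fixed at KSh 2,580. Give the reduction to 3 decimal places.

0.055

Before: below the line — KSh 380, KSh 880, KSh 1,120, KSh 1,480, KSh 1,900; poverty gap index (FGT₁) = 0.39535.
After the KSh 200 transfer: below the line — KSh 580, KSh 1,080, KSh 1,320, KSh 1,680, KSh 2,100; poverty gap index (FGT₁) = 0.33998.
Reduction = 0.39535 − 0.33998 = 0.055.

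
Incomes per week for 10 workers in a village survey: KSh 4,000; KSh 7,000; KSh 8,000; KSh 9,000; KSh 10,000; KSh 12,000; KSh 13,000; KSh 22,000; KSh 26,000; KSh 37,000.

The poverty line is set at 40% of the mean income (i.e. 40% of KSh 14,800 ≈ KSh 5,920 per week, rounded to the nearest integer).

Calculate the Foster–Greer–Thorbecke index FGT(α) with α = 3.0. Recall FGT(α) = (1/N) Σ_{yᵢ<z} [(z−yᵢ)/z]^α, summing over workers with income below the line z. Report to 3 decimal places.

0.003

Below the line: KSh 4,000 (q = 1 of N = 10).
Normalized shortfalls: (5920−4000)/5920 = 0.3243.
Raised to α = 3.0: 0.03411.
Sum = 0.034114; FGT(3.0) = 0.034114 / 10 = 0.003.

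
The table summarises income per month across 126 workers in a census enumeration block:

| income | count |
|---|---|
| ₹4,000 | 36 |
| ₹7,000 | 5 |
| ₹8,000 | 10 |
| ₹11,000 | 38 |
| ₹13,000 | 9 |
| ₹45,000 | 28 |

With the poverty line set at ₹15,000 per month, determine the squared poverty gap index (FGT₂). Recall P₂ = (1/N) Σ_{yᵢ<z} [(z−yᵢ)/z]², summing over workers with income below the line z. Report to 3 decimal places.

Below z: 36×₹4,000, 5×₹7,000, 10×₹8,000, 38×₹11,000, 9×₹13,000 (q = 98 of N = 126).
Gap ratios (z−y)/z: (15000−4000)/15000 = 0.7333 (×36); (15000−7000)/15000 = 0.5333 (×5); (15000−8000)/15000 = 0.4667 (×10); (15000−11000)/15000 = 0.2667 (×38); (15000−13000)/15000 = 0.1333 (×9).
Squared: 0.5378 (×36); 0.2844 (×5); 0.2178 (×10); 0.0711 (×38); 0.0178 (×9).
Sum = 25.822222; P₂ = 25.822222 / 126 = 0.205.

0.205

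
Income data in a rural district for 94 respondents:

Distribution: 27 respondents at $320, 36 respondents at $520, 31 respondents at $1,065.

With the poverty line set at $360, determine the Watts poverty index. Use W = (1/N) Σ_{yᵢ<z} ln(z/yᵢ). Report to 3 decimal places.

Below z: 27×$320 (q = 27 of N = 94).
ln(z/y) terms: ln(360/320) = 0.1178 (×27).
W = 3.180142 / 94 = 0.034.

0.034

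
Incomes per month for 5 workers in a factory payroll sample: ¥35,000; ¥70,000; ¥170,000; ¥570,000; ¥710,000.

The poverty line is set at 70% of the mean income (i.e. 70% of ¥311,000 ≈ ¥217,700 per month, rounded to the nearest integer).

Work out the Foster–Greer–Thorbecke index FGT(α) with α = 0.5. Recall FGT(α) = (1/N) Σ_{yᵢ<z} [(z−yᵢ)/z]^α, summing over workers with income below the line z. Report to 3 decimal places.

0.442

Poor units: ¥35,000, ¥70,000, ¥170,000 (q = 3 of N = 5).
Shortfall ratios: (217700−35000)/217700 = 0.8392; (217700−70000)/217700 = 0.6785; (217700−170000)/217700 = 0.2191.
Raised to α = 0.5: 0.91609; 0.82368; 0.46809.
Sum = 2.207869; FGT(0.5) = 2.207869 / 5 = 0.442.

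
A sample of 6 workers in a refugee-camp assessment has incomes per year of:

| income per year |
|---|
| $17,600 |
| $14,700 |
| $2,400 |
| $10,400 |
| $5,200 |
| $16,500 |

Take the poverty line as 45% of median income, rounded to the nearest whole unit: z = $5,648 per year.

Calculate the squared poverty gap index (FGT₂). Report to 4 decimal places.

0.0562

Poor units: $2,400, $5,200 (q = 2 of N = 6).
Normalized shortfalls: (5648−2400)/5648 = 0.5751; (5648−5200)/5648 = 0.0793.
Squared: 0.3307; 0.0063.
Sum = 0.336998; P₂ = 0.336998 / 6 = 0.0562.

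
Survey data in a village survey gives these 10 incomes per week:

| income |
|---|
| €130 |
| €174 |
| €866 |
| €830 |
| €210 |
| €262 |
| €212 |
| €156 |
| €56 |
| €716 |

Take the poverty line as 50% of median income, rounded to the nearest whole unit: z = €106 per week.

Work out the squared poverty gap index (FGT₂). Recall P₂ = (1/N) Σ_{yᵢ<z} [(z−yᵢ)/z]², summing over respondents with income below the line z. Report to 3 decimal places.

Poor units: €56 (q = 1 of N = 10).
Normalized shortfalls: (106−56)/106 = 0.4717.
Squared: 0.2225.
Sum = 0.222499; P₂ = 0.222499 / 10 = 0.022.

0.022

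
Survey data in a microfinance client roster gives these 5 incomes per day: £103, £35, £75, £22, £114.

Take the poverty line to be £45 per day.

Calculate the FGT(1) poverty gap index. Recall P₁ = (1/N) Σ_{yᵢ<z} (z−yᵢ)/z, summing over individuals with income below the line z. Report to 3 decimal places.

0.147

Incomes under z: £22, £35 (q = 2 of N = 5).
Shortfall ratios: (45−22)/45 = 0.5111; (45−35)/45 = 0.2222.
Sum of shortfalls = 0.733333; P₁ averages over all N: 0.733333 / 5 = 0.147.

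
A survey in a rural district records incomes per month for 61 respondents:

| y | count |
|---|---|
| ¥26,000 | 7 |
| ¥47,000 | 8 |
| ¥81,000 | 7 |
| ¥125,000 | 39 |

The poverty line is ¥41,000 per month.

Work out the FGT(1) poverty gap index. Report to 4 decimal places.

Poor units: 7×¥26,000 (q = 7 of N = 61).
Shortfall ratios: (41000−26000)/41000 = 0.3659 (×7).
Sum of shortfalls = 2.560976; P₁ averages over all N: 2.560976 / 61 = 0.0420.

0.0420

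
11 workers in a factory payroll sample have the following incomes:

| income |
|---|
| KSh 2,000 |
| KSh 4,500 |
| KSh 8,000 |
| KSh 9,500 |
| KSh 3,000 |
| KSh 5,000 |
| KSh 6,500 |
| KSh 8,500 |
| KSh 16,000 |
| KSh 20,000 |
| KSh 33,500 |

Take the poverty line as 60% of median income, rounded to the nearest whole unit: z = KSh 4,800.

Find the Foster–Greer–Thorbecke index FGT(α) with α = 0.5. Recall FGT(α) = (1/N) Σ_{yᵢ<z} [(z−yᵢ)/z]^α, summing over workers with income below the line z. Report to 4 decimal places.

Below z: KSh 2,000, KSh 3,000, KSh 4,500 (q = 3 of N = 11).
Gap ratios (z−y)/z: (4800−2000)/4800 = 0.5833; (4800−3000)/4800 = 0.3750; (4800−4500)/4800 = 0.0625.
Raised to α = 0.5: 0.76376; 0.61237; 0.25000.
Sum = 1.626135; FGT(0.5) = 1.626135 / 11 = 0.1478.

0.1478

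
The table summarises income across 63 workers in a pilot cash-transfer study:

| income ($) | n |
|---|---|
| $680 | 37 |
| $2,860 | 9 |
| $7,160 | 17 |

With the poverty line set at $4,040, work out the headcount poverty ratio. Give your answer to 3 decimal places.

0.730

46 of the 63 workers have income below $4,040.
H = 46/63 = 0.730.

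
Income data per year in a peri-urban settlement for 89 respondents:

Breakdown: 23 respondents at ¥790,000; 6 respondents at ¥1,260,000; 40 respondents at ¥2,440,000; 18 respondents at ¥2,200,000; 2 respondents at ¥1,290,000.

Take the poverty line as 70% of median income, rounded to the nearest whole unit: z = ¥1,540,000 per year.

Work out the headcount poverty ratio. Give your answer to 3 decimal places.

0.348

31 of the 89 respondents have income below ¥1,540,000.
H = 31/89 = 0.348.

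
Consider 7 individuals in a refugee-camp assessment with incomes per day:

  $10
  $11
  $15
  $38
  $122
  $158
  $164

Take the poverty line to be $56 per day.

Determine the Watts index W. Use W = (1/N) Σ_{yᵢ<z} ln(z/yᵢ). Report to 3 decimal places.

0.722

Incomes under z: $10, $11, $15, $38 (q = 4 of N = 7).
ln(z/y) terms: ln(56/10) = 1.7228; ln(56/11) = 1.6275; ln(56/15) = 1.3173; ln(56/38) = 0.3878.
W = 5.055290 / 7 = 0.722.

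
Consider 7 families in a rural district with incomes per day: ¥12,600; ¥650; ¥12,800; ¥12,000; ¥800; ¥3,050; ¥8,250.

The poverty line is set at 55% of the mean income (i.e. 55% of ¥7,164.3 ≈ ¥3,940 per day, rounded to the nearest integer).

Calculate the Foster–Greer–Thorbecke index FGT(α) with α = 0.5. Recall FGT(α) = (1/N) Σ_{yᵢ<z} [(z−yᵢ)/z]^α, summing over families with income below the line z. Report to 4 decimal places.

Incomes under z: ¥650, ¥800, ¥3,050 (q = 3 of N = 7).
Shortfall ratios: (3940−650)/3940 = 0.8350; (3940−800)/3940 = 0.7970; (3940−3050)/3940 = 0.2259.
Raised to α = 0.5: 0.91380; 0.89272; 0.47528.
Sum = 2.281797; FGT(0.5) = 2.281797 / 7 = 0.3260.

0.3260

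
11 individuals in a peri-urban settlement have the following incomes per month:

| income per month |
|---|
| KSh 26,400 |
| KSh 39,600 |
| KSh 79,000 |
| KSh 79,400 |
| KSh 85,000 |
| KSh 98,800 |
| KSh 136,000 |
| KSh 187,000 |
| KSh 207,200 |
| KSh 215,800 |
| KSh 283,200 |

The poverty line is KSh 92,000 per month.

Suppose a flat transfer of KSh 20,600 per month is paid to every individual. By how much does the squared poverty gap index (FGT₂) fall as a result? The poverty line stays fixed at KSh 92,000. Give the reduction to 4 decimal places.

Before: below the line — KSh 26,400, KSh 39,600, KSh 79,000, KSh 79,400, KSh 85,000; squared poverty gap index (FGT₂) = 0.079759.
After the KSh 20,600 transfer: below the line — KSh 47,000, KSh 60,200; squared poverty gap index (FGT₂) = 0.032611.
Reduction = 0.079759 − 0.032611 = 0.0471.

0.0471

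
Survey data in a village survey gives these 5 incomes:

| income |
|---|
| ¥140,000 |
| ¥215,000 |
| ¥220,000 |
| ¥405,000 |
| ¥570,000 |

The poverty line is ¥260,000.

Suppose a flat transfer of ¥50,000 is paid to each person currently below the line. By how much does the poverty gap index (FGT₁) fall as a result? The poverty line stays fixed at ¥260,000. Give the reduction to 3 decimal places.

0.104

Before: below the line — ¥140,000, ¥215,000, ¥220,000; poverty gap index (FGT₁) = 0.15769.
After the ¥50,000 transfer: below the line — ¥190,000; poverty gap index (FGT₁) = 0.05385.
Reduction = 0.15769 − 0.05385 = 0.104.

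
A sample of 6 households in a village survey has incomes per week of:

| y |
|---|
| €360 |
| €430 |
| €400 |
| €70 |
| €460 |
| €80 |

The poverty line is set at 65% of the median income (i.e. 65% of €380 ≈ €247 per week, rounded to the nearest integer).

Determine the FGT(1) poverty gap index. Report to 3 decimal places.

Below the line: €70, €80 (q = 2 of N = 6).
Gap ratios (z−y)/z: (247−70)/247 = 0.7166; (247−80)/247 = 0.6761.
Σ = 1.392713. Dividing by the full population N = 6 gives P₁ = 0.232.

0.232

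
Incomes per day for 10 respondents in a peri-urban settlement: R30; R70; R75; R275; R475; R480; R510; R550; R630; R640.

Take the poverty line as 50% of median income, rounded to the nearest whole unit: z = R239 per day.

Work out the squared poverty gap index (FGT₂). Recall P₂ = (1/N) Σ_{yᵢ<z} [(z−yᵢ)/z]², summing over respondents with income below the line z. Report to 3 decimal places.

Below z: R30, R70, R75 (q = 3 of N = 10).
Shortfall ratios: (239−30)/239 = 0.8745; (239−70)/239 = 0.7071; (239−75)/239 = 0.6862.
Squared: 0.7647; 0.5000; 0.4709.
Sum = 1.735579; P₂ = 1.735579 / 10 = 0.174.

0.174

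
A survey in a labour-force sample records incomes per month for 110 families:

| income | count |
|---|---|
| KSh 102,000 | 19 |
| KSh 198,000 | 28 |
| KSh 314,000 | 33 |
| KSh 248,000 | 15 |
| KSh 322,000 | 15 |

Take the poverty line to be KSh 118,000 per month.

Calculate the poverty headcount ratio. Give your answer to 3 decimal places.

0.173

19 of the 110 families have income below KSh 118,000.
H = 19/110 = 0.173.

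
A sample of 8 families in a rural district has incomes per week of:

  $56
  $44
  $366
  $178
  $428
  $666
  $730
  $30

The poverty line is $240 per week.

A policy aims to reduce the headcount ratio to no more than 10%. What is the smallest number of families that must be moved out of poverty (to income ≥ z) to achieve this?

Currently q = 4 of N = 8 are below the line (H = 0.500).
A headcount ratio of at most 10% allows at most ⌊0.10 × 8⌋ = 0 poor families.
So at least 4 − 0 = 4 must be lifted.

4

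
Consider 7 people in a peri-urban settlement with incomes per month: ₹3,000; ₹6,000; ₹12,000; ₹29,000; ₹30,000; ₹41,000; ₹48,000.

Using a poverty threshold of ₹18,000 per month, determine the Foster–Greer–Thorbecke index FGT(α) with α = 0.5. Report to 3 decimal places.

Poor units: ₹3,000, ₹6,000, ₹12,000 (q = 3 of N = 7).
Gap ratios (z−y)/z: (18000−3000)/18000 = 0.8333; (18000−6000)/18000 = 0.6667; (18000−12000)/18000 = 0.3333.
Raised to α = 0.5: 0.91287; 0.81650; 0.57735.
Sum = 2.306718; FGT(0.5) = 2.306718 / 7 = 0.330.

0.330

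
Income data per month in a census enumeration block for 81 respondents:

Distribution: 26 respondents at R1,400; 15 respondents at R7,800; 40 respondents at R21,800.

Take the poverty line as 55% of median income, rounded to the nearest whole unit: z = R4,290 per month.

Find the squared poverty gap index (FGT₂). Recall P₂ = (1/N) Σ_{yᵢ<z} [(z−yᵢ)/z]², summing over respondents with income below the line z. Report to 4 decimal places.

Incomes under z: 26×R1,400 (q = 26 of N = 81).
Shortfall ratios: (4290−1400)/4290 = 0.6737 (×26).
Squared: 0.4538 (×26).
Sum = 11.799251; P₂ = 11.799251 / 81 = 0.1457.

0.1457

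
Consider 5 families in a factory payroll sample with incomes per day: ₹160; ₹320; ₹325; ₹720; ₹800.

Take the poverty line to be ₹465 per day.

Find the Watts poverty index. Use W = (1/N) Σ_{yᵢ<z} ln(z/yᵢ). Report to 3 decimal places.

Poor units: ₹160, ₹320, ₹325 (q = 3 of N = 5).
ln(z/y) terms: ln(465/160) = 1.0669; ln(465/320) = 0.3737; ln(465/325) = 0.3582.
W = 1.798792 / 5 = 0.360.

0.360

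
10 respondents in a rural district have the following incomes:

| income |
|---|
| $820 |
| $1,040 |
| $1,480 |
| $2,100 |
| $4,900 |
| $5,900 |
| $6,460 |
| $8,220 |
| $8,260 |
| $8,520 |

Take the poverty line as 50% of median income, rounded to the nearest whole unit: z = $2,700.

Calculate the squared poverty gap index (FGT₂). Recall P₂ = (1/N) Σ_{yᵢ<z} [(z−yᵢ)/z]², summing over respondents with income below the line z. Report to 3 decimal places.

0.112

Incomes under z: $820, $1,040, $1,480, $2,100 (q = 4 of N = 10).
Normalized shortfalls: (2700−820)/2700 = 0.6963; (2700−1040)/2700 = 0.6148; (2700−1480)/2700 = 0.4519; (2700−2100)/2700 = 0.2222.
Squared: 0.4848; 0.3780; 0.2042; 0.0494.
Sum = 1.116379; P₂ = 1.116379 / 10 = 0.112.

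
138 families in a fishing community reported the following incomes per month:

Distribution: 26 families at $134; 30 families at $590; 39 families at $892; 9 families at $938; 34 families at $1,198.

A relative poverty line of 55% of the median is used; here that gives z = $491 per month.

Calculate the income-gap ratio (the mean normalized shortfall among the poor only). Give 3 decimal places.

Below the line: 26×$134 (q = 26 of N = 138).
Relative gaps: 0.7271 (×26); sum = 18.904277.
I averages over the q = 26 poor units only: 18.904277 / 26 = 0.727.

0.727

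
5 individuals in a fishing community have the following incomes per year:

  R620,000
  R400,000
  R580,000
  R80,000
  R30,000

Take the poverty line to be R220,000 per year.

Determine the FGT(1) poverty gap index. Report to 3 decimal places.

Below the line: R30,000, R80,000 (q = 2 of N = 5).
Normalized shortfalls: (220000−30000)/220000 = 0.8636; (220000−80000)/220000 = 0.6364.
Σ = 1.500000. Dividing by the full population N = 5 gives P₁ = 0.300.

0.300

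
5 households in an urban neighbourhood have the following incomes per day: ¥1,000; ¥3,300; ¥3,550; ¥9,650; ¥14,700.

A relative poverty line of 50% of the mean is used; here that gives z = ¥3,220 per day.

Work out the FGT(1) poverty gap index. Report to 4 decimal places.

0.1379

Below the line: ¥1,000 (q = 1 of N = 5).
Gap ratios (z−y)/z: (3220−1000)/3220 = 0.6894.
Sum of shortfalls = 0.689441; P₁ averages over all N: 0.689441 / 5 = 0.1379.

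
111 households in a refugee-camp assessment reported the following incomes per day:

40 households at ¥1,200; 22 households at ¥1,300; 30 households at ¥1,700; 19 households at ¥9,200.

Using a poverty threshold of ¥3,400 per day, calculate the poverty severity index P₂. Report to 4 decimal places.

0.2941

Below z: 40×¥1,200, 22×¥1,300, 30×¥1,700 (q = 92 of N = 111).
Gap ratios (z−y)/z: (3400−1200)/3400 = 0.6471 (×40); (3400−1300)/3400 = 0.6176 (×22); (3400−1700)/3400 = 0.5000 (×30).
Squared: 0.4187 (×40); 0.3815 (×22); 0.2500 (×30).
Sum = 32.640138; P₂ = 32.640138 / 111 = 0.2941.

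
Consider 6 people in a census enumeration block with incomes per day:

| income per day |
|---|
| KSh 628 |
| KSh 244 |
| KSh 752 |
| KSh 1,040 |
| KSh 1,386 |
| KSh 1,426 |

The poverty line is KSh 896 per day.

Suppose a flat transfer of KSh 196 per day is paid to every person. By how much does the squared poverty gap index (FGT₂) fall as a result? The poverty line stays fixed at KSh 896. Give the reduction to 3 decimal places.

0.063

Before: below the line — KSh 244, KSh 628, KSh 752; squared poverty gap index (FGT₂) = 0.10747.
After the KSh 196 transfer: below the line — KSh 440, KSh 824; squared poverty gap index (FGT₂) = 0.04424.
Reduction = 0.10747 − 0.04424 = 0.063.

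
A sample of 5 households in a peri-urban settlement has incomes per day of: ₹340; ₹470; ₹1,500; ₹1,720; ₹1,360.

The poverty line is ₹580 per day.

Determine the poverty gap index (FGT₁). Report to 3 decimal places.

0.121

Poor units: ₹340, ₹470 (q = 2 of N = 5).
Normalized shortfalls: (580−340)/580 = 0.4138; (580−470)/580 = 0.1897.
Σ = 0.603448. Dividing by the full population N = 5 gives P₁ = 0.121.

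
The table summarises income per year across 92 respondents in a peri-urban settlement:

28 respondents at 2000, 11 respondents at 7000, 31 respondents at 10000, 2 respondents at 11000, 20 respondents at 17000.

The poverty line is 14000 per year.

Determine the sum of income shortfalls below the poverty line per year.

543000

Poor units: 28×2000, 11×7000, 31×10000, 2×11000 (q = 72 of N = 92).
Individual gaps: 28×(14000−2000) = 336000; 11×(14000−7000) = 77000; 31×(14000−10000) = 124000; 2×(14000−11000) = 6000.
Aggregate gap = 543000.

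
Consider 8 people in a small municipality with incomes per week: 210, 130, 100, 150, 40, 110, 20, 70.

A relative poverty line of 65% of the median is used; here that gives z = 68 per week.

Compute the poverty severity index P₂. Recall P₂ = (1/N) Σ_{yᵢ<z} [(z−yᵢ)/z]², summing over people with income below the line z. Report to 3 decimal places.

0.083

Below z: 20, 40 (q = 2 of N = 8).
Relative gaps: (68−20)/68 = 0.7059; (68−40)/68 = 0.4118.
Squared: 0.4983; 0.1696.
Sum = 0.667820; P₂ = 0.667820 / 8 = 0.083.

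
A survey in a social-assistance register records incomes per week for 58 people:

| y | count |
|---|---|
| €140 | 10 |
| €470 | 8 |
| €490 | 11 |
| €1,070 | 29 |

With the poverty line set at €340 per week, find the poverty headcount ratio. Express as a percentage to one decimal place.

17.2%

10 of the 58 people have income below €340.
H = 10/58 = 17.2%.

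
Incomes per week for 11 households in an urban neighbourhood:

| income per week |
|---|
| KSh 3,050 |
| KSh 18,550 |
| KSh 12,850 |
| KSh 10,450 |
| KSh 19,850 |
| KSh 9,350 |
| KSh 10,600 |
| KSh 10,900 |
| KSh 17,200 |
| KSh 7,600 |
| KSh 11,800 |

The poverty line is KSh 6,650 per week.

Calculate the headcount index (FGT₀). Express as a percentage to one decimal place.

1 of the 11 households have income below KSh 6,650.
H = 1/11 = 9.1%.

9.1%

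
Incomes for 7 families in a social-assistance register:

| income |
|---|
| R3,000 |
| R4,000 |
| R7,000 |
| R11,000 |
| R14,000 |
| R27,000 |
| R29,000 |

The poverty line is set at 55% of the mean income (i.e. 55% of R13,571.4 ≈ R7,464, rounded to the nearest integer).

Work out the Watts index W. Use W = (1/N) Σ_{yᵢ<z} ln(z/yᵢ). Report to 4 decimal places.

0.2285

Incomes under z: R3,000, R4,000, R7,000 (q = 3 of N = 7).
Log gaps: ln(7464/3000) = 0.9115; ln(7464/4000) = 0.6238; ln(7464/7000) = 0.0642.
W = 1.599458 / 7 = 0.2285.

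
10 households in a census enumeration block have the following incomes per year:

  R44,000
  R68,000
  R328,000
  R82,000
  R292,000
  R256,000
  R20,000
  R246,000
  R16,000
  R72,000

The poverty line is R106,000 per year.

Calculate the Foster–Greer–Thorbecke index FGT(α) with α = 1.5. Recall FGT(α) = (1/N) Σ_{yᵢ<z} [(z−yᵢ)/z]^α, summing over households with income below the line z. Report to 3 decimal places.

Incomes under z: R16,000, R20,000, R44,000, R68,000, R72,000, R82,000 (q = 6 of N = 10).
Normalized shortfalls: (106000−16000)/106000 = 0.8491; (106000−20000)/106000 = 0.8113; (106000−44000)/106000 = 0.5849; (106000−68000)/106000 = 0.3585; (106000−72000)/106000 = 0.3208; (106000−82000)/106000 = 0.2264.
Raised to α = 1.5: 0.78236; 0.73078; 0.44733; 0.21464; 0.18166; 0.10774.
Sum = 2.464510; FGT(1.5) = 2.464510 / 10 = 0.246.

0.246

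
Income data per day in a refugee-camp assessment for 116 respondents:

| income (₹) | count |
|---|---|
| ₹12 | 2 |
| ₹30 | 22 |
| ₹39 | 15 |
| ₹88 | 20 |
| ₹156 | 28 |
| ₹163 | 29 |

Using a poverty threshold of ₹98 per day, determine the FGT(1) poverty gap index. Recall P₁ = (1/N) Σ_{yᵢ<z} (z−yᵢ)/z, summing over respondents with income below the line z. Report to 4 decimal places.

0.2422

Below the line: 2×₹12, 22×₹30, 15×₹39, 20×₹88 (q = 59 of N = 116).
Shortfall ratios: (98−12)/98 = 0.8776 (×2); (98−30)/98 = 0.6939 (×22); (98−39)/98 = 0.6020 (×15); (98−88)/98 = 0.1020 (×20).
Sum of shortfalls = 28.091837; P₁ averages over all N: 28.091837 / 116 = 0.2422.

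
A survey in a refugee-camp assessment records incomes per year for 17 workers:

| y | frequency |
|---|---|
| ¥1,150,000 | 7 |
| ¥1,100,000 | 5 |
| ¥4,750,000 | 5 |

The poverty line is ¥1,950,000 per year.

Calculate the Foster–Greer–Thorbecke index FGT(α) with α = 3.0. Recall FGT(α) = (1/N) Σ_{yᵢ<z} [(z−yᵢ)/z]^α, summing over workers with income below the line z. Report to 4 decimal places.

Poor units: 5×¥1,100,000, 7×¥1,150,000 (q = 12 of N = 17).
Normalized shortfalls: (1950000−1100000)/1950000 = 0.4359 (×5); (1950000−1150000)/1950000 = 0.4103 (×7).
Raised to α = 3.0: 0.08282 (×5); 0.06905 (×7).
Sum = 0.897470; FGT(3.0) = 0.897470 / 17 = 0.0528.

0.0528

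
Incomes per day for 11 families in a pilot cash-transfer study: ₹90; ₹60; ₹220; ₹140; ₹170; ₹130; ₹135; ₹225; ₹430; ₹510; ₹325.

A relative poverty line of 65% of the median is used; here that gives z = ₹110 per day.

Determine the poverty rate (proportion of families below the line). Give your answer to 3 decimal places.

2 of the 11 families have income below ₹110.
H = 2/11 = 0.182.

0.182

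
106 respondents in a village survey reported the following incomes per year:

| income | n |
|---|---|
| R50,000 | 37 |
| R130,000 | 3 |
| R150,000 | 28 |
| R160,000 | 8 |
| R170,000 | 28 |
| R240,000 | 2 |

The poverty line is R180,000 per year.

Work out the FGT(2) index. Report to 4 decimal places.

0.1933

Incomes under z: 37×R50,000, 3×R130,000, 28×R150,000, 8×R160,000, 28×R170,000 (q = 104 of N = 106).
Normalized shortfalls: (180000−50000)/180000 = 0.7222 (×37); (180000−130000)/180000 = 0.2778 (×3); (180000−150000)/180000 = 0.1667 (×28); (180000−160000)/180000 = 0.1111 (×8); (180000−170000)/180000 = 0.0556 (×28).
Squared: 0.5216 (×37); 0.0772 (×3); 0.0278 (×28); 0.0123 (×8); 0.0031 (×28).
Sum = 20.493827; P₂ = 20.493827 / 106 = 0.1933.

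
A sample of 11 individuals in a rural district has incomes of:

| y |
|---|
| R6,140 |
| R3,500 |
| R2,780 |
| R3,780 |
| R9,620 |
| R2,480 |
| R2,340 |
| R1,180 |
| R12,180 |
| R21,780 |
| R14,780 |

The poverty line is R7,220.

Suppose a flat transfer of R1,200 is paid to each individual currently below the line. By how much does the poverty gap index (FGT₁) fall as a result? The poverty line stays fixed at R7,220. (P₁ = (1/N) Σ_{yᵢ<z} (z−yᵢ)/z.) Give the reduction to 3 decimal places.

0.104

Before: below the line — R1,180, R2,340, R2,480, R2,780, R3,500, R3,780, R6,140; poverty gap index (FGT₁) = 0.35684.
After the R1,200 transfer: below the line — R2,380, R3,540, R3,680, R3,980, R4,700, R4,980; poverty gap index (FGT₁) = 0.25258.
Reduction = 0.35684 − 0.25258 = 0.104.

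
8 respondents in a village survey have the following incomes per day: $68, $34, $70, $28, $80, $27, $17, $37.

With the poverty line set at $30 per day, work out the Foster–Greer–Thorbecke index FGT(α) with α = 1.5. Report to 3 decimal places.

0.042

Below the line: $17, $27, $28 (q = 3 of N = 8).
Gap ratios (z−y)/z: (30−17)/30 = 0.4333; (30−27)/30 = 0.1000; (30−28)/30 = 0.0667.
Raised to α = 1.5: 0.28525; 0.03162; 0.01721.
Sum = 0.334091; FGT(1.5) = 0.334091 / 8 = 0.042.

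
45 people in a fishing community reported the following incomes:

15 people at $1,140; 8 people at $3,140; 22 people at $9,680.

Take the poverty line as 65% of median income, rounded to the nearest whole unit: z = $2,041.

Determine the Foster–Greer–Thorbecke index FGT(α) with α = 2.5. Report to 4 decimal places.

0.0432

Poor units: 15×$1,140 (q = 15 of N = 45).
Relative gaps: (2041−1140)/2041 = 0.4415 (×15).
Raised to α = 2.5: 0.12948 (×15).
Sum = 1.942208; FGT(2.5) = 1.942208 / 45 = 0.0432.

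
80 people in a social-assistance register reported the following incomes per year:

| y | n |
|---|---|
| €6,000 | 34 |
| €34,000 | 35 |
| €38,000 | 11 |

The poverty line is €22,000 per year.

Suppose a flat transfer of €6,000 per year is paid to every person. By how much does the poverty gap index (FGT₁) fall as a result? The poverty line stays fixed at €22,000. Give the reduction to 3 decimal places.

0.116

Before: below the line — 34×€6,000; poverty gap index (FGT₁) = 0.30909.
After the €6,000 transfer: below the line — 34×€12,000; poverty gap index (FGT₁) = 0.19318.
Reduction = 0.30909 − 0.19318 = 0.116.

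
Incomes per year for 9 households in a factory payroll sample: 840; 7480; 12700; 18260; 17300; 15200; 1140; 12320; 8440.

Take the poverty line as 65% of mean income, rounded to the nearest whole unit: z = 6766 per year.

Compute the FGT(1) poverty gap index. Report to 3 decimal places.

Below the line: 840, 1140 (q = 2 of N = 9).
Normalized shortfalls: (6766−840)/6766 = 0.8758; (6766−1140)/6766 = 0.8315.
Σ = 1.707360. Dividing by the full population N = 9 gives P₁ = 0.190.

0.190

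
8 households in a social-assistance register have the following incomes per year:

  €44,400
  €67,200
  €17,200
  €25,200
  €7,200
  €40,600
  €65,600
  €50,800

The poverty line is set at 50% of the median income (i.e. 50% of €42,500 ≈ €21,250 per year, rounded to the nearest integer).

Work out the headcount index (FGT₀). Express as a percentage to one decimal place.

2 of the 8 households have income below €21,250.
H = 2/8 = 25.0%.

25.0%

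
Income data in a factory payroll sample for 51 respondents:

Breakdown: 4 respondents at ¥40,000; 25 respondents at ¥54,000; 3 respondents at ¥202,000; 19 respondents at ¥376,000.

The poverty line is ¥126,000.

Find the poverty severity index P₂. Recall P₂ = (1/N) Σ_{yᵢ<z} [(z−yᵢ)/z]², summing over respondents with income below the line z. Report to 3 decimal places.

0.197

Below the line: 4×¥40,000, 25×¥54,000 (q = 29 of N = 51).
Gap ratios (z−y)/z: (126000−40000)/126000 = 0.6825 (×4); (126000−54000)/126000 = 0.5714 (×25).
Squared: 0.4659 (×4); 0.3265 (×25).
Sum = 10.026707; P₂ = 10.026707 / 51 = 0.197.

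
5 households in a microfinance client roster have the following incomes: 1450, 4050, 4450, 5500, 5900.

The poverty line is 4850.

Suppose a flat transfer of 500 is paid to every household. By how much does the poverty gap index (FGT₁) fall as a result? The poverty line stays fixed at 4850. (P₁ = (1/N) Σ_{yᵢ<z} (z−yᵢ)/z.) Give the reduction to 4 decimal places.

Before: below the line — 1450, 4050, 4450; poverty gap index (FGT₁) = 0.189691.
After the 500 transfer: below the line — 1950, 4550; poverty gap index (FGT₁) = 0.131959.
Reduction = 0.189691 − 0.131959 = 0.0577.

0.0577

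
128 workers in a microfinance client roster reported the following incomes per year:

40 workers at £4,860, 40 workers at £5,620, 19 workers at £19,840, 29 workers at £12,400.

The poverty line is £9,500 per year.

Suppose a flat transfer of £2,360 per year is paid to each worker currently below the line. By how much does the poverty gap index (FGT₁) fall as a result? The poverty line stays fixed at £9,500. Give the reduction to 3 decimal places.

Before: below the line — 40×£4,860, 40×£5,620; poverty gap index (FGT₁) = 0.28026.
After the £2,360 transfer: below the line — 40×£7,220, 40×£7,980; poverty gap index (FGT₁) = 0.12500.
Reduction = 0.28026 − 0.12500 = 0.155.

0.155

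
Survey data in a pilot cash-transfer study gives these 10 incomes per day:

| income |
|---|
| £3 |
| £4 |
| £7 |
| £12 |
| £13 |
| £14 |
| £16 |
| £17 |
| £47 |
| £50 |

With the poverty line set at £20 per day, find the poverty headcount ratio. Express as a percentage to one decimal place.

80.0%

8 of the 10 families have income below £20.
H = 8/10 = 80.0%.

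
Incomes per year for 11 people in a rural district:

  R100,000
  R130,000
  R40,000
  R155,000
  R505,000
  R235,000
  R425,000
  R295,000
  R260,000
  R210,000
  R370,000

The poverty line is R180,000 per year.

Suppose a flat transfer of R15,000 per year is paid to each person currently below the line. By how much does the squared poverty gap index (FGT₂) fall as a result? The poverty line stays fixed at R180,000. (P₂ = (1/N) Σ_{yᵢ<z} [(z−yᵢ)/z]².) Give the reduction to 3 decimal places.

0.022

Before: below the line — R40,000, R100,000, R130,000, R155,000; squared poverty gap index (FGT₂) = 0.08172.
After the R15,000 transfer: below the line — R55,000, R115,000, R145,000, R170,000; squared poverty gap index (FGT₂) = 0.05941.
Reduction = 0.08172 − 0.05941 = 0.022.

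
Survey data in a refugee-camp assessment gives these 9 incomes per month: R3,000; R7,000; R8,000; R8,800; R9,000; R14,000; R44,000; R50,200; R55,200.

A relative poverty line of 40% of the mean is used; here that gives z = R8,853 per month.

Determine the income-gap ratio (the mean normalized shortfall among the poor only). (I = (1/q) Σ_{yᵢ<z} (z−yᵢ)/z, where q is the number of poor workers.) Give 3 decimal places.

0.243

Below the line: R3,000, R7,000, R8,000, R8,800 (q = 4 of N = 9).
Shortfall ratios (z−y)/z: 0.6611, 0.2093, 0.0964, 0.0060; sum = 0.972778.
The income-gap ratio divides by q (the poor only): 0.972778 / 4 = 0.243.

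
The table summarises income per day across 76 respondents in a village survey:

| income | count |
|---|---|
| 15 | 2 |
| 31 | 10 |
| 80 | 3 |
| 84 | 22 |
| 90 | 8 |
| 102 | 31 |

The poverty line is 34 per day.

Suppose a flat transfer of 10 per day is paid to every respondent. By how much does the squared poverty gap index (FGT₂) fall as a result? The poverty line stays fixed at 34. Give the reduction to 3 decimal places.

0.007

Before: below the line — 2×15, 10×31; squared poverty gap index (FGT₂) = 0.00924.
After the 10 transfer: below the line — 2×25; squared poverty gap index (FGT₂) = 0.00184.
Reduction = 0.00924 − 0.00184 = 0.007.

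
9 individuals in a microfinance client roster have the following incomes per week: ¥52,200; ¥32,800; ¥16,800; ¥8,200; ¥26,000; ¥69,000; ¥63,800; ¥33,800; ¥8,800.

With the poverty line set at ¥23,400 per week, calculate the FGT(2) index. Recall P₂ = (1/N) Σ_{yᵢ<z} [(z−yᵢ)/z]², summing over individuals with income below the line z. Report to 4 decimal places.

Incomes under z: ¥8,200, ¥8,800, ¥16,800 (q = 3 of N = 9).
Shortfall ratios: (23400−8200)/23400 = 0.6496; (23400−8800)/23400 = 0.6239; (23400−16800)/23400 = 0.2821.
Squared: 0.4219; 0.3893; 0.0796.
Sum = 0.890788; P₂ = 0.890788 / 9 = 0.0990.

0.0990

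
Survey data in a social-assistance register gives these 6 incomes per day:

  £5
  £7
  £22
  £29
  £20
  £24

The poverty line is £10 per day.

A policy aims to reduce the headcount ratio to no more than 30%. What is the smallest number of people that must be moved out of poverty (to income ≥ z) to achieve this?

2 of the 6 people are poor, so H = 2/6 = 0.333.
A headcount ratio of at most 30% allows at most ⌊0.30 × 6⌋ = 1 poor people.
So at least 2 − 1 = 1 must be lifted.

1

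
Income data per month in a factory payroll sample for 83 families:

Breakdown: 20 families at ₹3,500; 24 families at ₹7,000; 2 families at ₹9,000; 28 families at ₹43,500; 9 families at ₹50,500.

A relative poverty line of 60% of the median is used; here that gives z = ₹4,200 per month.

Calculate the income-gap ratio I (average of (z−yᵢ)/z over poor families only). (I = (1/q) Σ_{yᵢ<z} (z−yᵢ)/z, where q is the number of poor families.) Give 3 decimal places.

Below z: 20×₹3,500 (q = 20 of N = 83).
Relative gaps: 0.1667 (×20); sum = 3.333333.
The income-gap ratio divides by q (the poor only): 3.333333 / 20 = 0.167.

0.167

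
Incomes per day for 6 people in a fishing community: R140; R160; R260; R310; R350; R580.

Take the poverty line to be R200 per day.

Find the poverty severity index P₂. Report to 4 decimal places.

0.0217

Below the line: R140, R160 (q = 2 of N = 6).
Gap ratios (z−y)/z: (200−140)/200 = 0.3000; (200−160)/200 = 0.2000.
Squared: 0.0900; 0.0400.
Sum = 0.130000; P₂ = 0.130000 / 6 = 0.0217.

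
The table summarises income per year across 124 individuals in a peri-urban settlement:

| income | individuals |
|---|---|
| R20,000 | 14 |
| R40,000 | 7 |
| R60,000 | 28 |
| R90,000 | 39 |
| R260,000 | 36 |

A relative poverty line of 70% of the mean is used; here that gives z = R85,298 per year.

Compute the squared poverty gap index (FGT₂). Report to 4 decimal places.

Incomes under z: 14×R20,000, 7×R40,000, 28×R60,000 (q = 49 of N = 124).
Shortfall ratios: (85298−20000)/85298 = 0.7655 (×14); (85298−40000)/85298 = 0.5311 (×7); (85298−60000)/85298 = 0.2966 (×28).
Squared: 0.5860 (×14); 0.2820 (×7); 0.0880 (×28).
Sum = 12.641538; P₂ = 12.641538 / 124 = 0.1019.

0.1019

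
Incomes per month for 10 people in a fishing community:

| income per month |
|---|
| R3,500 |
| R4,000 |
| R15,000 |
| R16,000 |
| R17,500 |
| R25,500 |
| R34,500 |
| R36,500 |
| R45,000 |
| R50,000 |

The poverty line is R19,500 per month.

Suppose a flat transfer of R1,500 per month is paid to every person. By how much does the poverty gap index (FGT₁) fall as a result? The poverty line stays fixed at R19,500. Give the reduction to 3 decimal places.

Before: below the line — R3,500, R4,000, R15,000, R16,000, R17,500; poverty gap index (FGT₁) = 0.21282.
After the R1,500 transfer: below the line — R5,000, R5,500, R16,500, R17,500, R19,000; poverty gap index (FGT₁) = 0.17436.
Reduction = 0.21282 − 0.17436 = 0.038.

0.038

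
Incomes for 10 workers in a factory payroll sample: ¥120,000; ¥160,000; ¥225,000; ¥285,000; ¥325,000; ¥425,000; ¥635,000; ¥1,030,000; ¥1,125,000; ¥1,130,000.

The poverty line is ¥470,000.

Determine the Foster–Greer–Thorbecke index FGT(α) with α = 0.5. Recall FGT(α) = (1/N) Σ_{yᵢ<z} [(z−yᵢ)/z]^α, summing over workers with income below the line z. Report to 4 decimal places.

0.3889

Below the line: ¥120,000, ¥160,000, ¥225,000, ¥285,000, ¥325,000, ¥425,000 (q = 6 of N = 10).
Shortfall ratios: (470000−120000)/470000 = 0.7447; (470000−160000)/470000 = 0.6596; (470000−225000)/470000 = 0.5213; (470000−285000)/470000 = 0.3936; (470000−325000)/470000 = 0.3085; (470000−425000)/470000 = 0.0957.
Raised to α = 0.5: 0.86295; 0.81214; 0.72199; 0.62739; 0.55544; 0.30943.
Sum = 3.889338; FGT(0.5) = 3.889338 / 10 = 0.3889.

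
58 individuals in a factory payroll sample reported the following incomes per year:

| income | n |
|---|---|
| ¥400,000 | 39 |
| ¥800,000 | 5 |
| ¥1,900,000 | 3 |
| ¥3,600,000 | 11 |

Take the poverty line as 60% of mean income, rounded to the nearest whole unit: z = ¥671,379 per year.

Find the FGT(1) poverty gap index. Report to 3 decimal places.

0.272

Incomes under z: 39×¥400,000 (q = 39 of N = 58).
Gap ratios (z−y)/z: (671379−400000)/671379 = 0.4042 (×39).
Sum of shortfalls = 15.764242; P₁ averages over all N: 15.764242 / 58 = 0.272.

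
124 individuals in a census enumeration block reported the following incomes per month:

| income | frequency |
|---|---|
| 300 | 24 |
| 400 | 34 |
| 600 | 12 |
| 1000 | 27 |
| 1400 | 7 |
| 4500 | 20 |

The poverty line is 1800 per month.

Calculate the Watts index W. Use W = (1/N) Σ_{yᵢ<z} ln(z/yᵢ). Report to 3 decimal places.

Incomes under z: 24×300, 34×400, 12×600, 27×1000, 7×1400 (q = 104 of N = 124).
Log shortfalls: ln(1800/300) = 1.7918 (×24); ln(1800/400) = 1.5041 (×34); ln(1800/600) = 1.0986 (×12); ln(1800/1000) = 0.5878 (×27); ln(1800/1400) = 0.2513 (×7).
W = 124.953647 / 124 = 1.008.

1.008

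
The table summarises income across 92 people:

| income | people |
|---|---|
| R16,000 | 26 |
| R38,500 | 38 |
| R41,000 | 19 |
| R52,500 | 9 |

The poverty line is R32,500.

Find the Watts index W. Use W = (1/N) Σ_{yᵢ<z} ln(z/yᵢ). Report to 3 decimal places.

Incomes under z: 26×R16,000 (q = 26 of N = 92).
Log shortfalls: ln(32500/16000) = 0.7087 (×26).
W = 18.424936 / 92 = 0.200.

0.200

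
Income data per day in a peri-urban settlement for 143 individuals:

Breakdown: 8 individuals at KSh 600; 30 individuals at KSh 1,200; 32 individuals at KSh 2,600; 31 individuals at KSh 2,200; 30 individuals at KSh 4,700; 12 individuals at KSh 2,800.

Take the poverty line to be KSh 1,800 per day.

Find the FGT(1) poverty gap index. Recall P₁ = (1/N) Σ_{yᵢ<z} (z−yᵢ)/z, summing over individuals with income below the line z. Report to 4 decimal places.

0.1072

Below the line: 8×KSh 600, 30×KSh 1,200 (q = 38 of N = 143).
Normalized shortfalls: (1800−600)/1800 = 0.6667 (×8); (1800−1200)/1800 = 0.3333 (×30).
Σ = 15.333333. Dividing by the full population N = 143 gives P₁ = 0.1072.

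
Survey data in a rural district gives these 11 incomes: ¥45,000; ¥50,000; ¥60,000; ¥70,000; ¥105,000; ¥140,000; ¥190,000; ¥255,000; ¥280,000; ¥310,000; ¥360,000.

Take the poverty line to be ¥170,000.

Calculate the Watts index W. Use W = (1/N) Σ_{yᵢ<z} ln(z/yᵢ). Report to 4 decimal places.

0.4689

Incomes under z: ¥45,000, ¥50,000, ¥60,000, ¥70,000, ¥105,000, ¥140,000 (q = 6 of N = 11).
Log gaps: ln(170000/45000) = 1.3291; ln(170000/50000) = 1.2238; ln(170000/60000) = 1.0415; ln(170000/70000) = 0.8873; ln(170000/105000) = 0.4818; ln(170000/140000) = 0.1942.
W = 5.157663 / 11 = 0.4689.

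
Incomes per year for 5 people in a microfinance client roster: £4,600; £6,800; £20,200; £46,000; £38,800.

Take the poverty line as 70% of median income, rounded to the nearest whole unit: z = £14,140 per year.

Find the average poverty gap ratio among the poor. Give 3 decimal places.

0.597

Poor units: £4,600, £6,800 (q = 2 of N = 5).
Shortfall ratios (z−y)/z: 0.6747, 0.5191; sum = 1.193777.
I averages over the q = 2 poor units only: 1.193777 / 2 = 0.597.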